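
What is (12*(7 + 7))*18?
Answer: 3024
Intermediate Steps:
(12*(7 + 7))*18 = (12*14)*18 = 168*18 = 3024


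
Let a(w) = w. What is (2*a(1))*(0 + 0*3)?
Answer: 0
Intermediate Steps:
(2*a(1))*(0 + 0*3) = (2*1)*(0 + 0*3) = 2*(0 + 0) = 2*0 = 0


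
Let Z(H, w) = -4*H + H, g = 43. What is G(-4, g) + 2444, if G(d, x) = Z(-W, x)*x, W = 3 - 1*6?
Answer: 2057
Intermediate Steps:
W = -3 (W = 3 - 6 = -3)
Z(H, w) = -3*H
G(d, x) = -9*x (G(d, x) = (-(-3)*(-3))*x = (-3*3)*x = -9*x)
G(-4, g) + 2444 = -9*43 + 2444 = -387 + 2444 = 2057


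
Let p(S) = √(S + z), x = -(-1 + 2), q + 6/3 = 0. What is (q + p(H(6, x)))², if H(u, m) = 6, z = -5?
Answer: 1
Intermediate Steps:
q = -2 (q = -2 + 0 = -2)
x = -1 (x = -1*1 = -1)
p(S) = √(-5 + S) (p(S) = √(S - 5) = √(-5 + S))
(q + p(H(6, x)))² = (-2 + √(-5 + 6))² = (-2 + √1)² = (-2 + 1)² = (-1)² = 1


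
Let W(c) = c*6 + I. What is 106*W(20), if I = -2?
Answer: 12508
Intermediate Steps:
W(c) = -2 + 6*c (W(c) = c*6 - 2 = 6*c - 2 = -2 + 6*c)
106*W(20) = 106*(-2 + 6*20) = 106*(-2 + 120) = 106*118 = 12508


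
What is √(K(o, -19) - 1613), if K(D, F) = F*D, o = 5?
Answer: 2*I*√427 ≈ 41.328*I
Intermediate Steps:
K(D, F) = D*F
√(K(o, -19) - 1613) = √(5*(-19) - 1613) = √(-95 - 1613) = √(-1708) = 2*I*√427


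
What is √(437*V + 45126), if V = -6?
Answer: 2*√10626 ≈ 206.17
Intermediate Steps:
√(437*V + 45126) = √(437*(-6) + 45126) = √(-2622 + 45126) = √42504 = 2*√10626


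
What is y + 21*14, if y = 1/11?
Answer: 3235/11 ≈ 294.09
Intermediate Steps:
y = 1/11 ≈ 0.090909
y + 21*14 = 1/11 + 21*14 = 1/11 + 294 = 3235/11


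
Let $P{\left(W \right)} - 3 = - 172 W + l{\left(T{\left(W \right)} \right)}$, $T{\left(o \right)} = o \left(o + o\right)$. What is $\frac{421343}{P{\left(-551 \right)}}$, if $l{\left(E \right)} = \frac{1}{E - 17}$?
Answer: $\frac{255833149455}{57545958376} \approx 4.4457$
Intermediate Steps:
$T{\left(o \right)} = 2 o^{2}$ ($T{\left(o \right)} = o 2 o = 2 o^{2}$)
$l{\left(E \right)} = \frac{1}{-17 + E}$
$P{\left(W \right)} = 3 + \frac{1}{-17 + 2 W^{2}} - 172 W$ ($P{\left(W \right)} = 3 - \left(- \frac{1}{-17 + 2 W^{2}} + 172 W\right) = 3 + \frac{1}{-17 + 2 W^{2}} - 172 W$)
$\frac{421343}{P{\left(-551 \right)}} = \frac{421343}{\frac{1}{-17 + 2 \left(-551\right)^{2}} \left(1 + \left(-17 + 2 \left(-551\right)^{2}\right) \left(3 - -94772\right)\right)} = \frac{421343}{\frac{1}{-17 + 2 \cdot 303601} \left(1 + \left(-17 + 2 \cdot 303601\right) \left(3 + 94772\right)\right)} = \frac{421343}{\frac{1}{-17 + 607202} \left(1 + \left(-17 + 607202\right) 94775\right)} = \frac{421343}{\frac{1}{607185} \left(1 + 607185 \cdot 94775\right)} = \frac{421343}{\frac{1}{607185} \left(1 + 57545958375\right)} = \frac{421343}{\frac{1}{607185} \cdot 57545958376} = \frac{421343}{\frac{57545958376}{607185}} = 421343 \cdot \frac{607185}{57545958376} = \frac{255833149455}{57545958376}$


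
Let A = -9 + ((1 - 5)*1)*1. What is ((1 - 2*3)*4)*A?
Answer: 260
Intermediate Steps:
A = -13 (A = -9 - 4*1*1 = -9 - 4*1 = -9 - 4 = -13)
((1 - 2*3)*4)*A = ((1 - 2*3)*4)*(-13) = ((1 - 6)*4)*(-13) = -5*4*(-13) = -20*(-13) = 260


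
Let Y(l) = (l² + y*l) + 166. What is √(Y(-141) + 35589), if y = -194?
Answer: √82990 ≈ 288.08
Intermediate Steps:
Y(l) = 166 + l² - 194*l (Y(l) = (l² - 194*l) + 166 = 166 + l² - 194*l)
√(Y(-141) + 35589) = √((166 + (-141)² - 194*(-141)) + 35589) = √((166 + 19881 + 27354) + 35589) = √(47401 + 35589) = √82990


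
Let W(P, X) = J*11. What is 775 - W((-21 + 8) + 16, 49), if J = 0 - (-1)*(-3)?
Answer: 808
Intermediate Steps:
J = -3 (J = 0 - 1*3 = 0 - 3 = -3)
W(P, X) = -33 (W(P, X) = -3*11 = -33)
775 - W((-21 + 8) + 16, 49) = 775 - 1*(-33) = 775 + 33 = 808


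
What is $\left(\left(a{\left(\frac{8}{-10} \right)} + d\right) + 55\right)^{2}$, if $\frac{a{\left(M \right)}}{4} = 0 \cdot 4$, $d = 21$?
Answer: $5776$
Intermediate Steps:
$a{\left(M \right)} = 0$ ($a{\left(M \right)} = 4 \cdot 0 \cdot 4 = 4 \cdot 0 = 0$)
$\left(\left(a{\left(\frac{8}{-10} \right)} + d\right) + 55\right)^{2} = \left(\left(0 + 21\right) + 55\right)^{2} = \left(21 + 55\right)^{2} = 76^{2} = 5776$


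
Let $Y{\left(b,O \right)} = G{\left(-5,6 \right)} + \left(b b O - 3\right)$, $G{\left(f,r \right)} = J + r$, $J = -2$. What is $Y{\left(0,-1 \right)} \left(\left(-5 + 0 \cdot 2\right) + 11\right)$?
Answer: $6$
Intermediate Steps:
$G{\left(f,r \right)} = -2 + r$
$Y{\left(b,O \right)} = 1 + O b^{2}$ ($Y{\left(b,O \right)} = \left(-2 + 6\right) + \left(b b O - 3\right) = 4 + \left(b^{2} O - 3\right) = 4 + \left(O b^{2} - 3\right) = 4 + \left(-3 + O b^{2}\right) = 1 + O b^{2}$)
$Y{\left(0,-1 \right)} \left(\left(-5 + 0 \cdot 2\right) + 11\right) = \left(1 - 0^{2}\right) \left(\left(-5 + 0 \cdot 2\right) + 11\right) = \left(1 - 0\right) \left(\left(-5 + 0\right) + 11\right) = \left(1 + 0\right) \left(-5 + 11\right) = 1 \cdot 6 = 6$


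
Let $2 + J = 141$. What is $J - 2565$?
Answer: $-2426$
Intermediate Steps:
$J = 139$ ($J = -2 + 141 = 139$)
$J - 2565 = 139 - 2565 = -2426$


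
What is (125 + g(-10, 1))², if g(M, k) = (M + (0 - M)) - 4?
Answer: 14641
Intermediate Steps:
g(M, k) = -4 (g(M, k) = (M - M) - 4 = 0 - 4 = -4)
(125 + g(-10, 1))² = (125 - 4)² = 121² = 14641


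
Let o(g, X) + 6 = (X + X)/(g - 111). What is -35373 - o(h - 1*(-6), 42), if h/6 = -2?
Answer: -1379285/39 ≈ -35366.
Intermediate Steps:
h = -12 (h = 6*(-2) = -12)
o(g, X) = -6 + 2*X/(-111 + g) (o(g, X) = -6 + (X + X)/(g - 111) = -6 + (2*X)/(-111 + g) = -6 + 2*X/(-111 + g))
-35373 - o(h - 1*(-6), 42) = -35373 - 2*(333 + 42 - 3*(-12 - 1*(-6)))/(-111 + (-12 - 1*(-6))) = -35373 - 2*(333 + 42 - 3*(-12 + 6))/(-111 + (-12 + 6)) = -35373 - 2*(333 + 42 - 3*(-6))/(-111 - 6) = -35373 - 2*(333 + 42 + 18)/(-117) = -35373 - 2*(-1)*393/117 = -35373 - 1*(-262/39) = -35373 + 262/39 = -1379285/39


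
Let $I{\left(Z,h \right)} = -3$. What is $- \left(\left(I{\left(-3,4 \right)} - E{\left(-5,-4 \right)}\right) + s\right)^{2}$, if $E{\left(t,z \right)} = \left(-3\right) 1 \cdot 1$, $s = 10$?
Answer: $-100$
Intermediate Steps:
$E{\left(t,z \right)} = -3$ ($E{\left(t,z \right)} = \left(-3\right) 1 = -3$)
$- \left(\left(I{\left(-3,4 \right)} - E{\left(-5,-4 \right)}\right) + s\right)^{2} = - \left(\left(-3 - -3\right) + 10\right)^{2} = - \left(\left(-3 + 3\right) + 10\right)^{2} = - \left(0 + 10\right)^{2} = - 10^{2} = \left(-1\right) 100 = -100$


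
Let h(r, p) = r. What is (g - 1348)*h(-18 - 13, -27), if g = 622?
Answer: 22506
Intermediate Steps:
(g - 1348)*h(-18 - 13, -27) = (622 - 1348)*(-18 - 13) = -726*(-31) = 22506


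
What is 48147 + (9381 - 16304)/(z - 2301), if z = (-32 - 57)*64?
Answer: 385038482/7997 ≈ 48148.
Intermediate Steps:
z = -5696 (z = -89*64 = -5696)
48147 + (9381 - 16304)/(z - 2301) = 48147 + (9381 - 16304)/(-5696 - 2301) = 48147 - 6923/(-7997) = 48147 - 6923*(-1/7997) = 48147 + 6923/7997 = 385038482/7997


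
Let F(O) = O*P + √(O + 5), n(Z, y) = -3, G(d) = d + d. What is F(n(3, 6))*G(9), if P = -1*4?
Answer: 216 + 18*√2 ≈ 241.46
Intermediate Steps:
G(d) = 2*d
P = -4
F(O) = √(5 + O) - 4*O (F(O) = O*(-4) + √(O + 5) = -4*O + √(5 + O) = √(5 + O) - 4*O)
F(n(3, 6))*G(9) = (√(5 - 3) - 4*(-3))*(2*9) = (√2 + 12)*18 = (12 + √2)*18 = 216 + 18*√2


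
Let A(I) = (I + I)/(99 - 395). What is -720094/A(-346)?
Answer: -53286956/173 ≈ -3.0802e+5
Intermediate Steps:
A(I) = -I/148 (A(I) = (2*I)/(-296) = (2*I)*(-1/296) = -I/148)
-720094/A(-346) = -720094/((-1/148*(-346))) = -720094/173/74 = -720094*74/173 = -53286956/173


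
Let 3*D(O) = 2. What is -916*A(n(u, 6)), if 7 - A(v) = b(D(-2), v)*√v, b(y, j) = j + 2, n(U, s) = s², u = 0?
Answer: 202436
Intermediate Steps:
D(O) = ⅔ (D(O) = (⅓)*2 = ⅔)
b(y, j) = 2 + j
A(v) = 7 - √v*(2 + v) (A(v) = 7 - (2 + v)*√v = 7 - √v*(2 + v))
-916*A(n(u, 6)) = -916*(7 - √(6²)*(2 + 6²)) = -916*(7 - √36*(2 + 36)) = -916*(7 - 1*6*38) = -916*(7 - 228) = -916*(-221) = 202436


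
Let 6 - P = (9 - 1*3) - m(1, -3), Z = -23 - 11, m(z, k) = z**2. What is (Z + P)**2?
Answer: 1089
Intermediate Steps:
Z = -34
P = 1 (P = 6 - ((9 - 1*3) - 1*1**2) = 6 - ((9 - 3) - 1*1) = 6 - (6 - 1) = 6 - 1*5 = 6 - 5 = 1)
(Z + P)**2 = (-34 + 1)**2 = (-33)**2 = 1089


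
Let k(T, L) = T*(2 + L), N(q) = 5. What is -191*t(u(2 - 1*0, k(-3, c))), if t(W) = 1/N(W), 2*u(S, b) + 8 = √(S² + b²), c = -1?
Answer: -191/5 ≈ -38.200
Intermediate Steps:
u(S, b) = -4 + √(S² + b²)/2
t(W) = ⅕ (t(W) = 1/5 = ⅕)
-191*t(u(2 - 1*0, k(-3, c))) = -191*⅕ = -191/5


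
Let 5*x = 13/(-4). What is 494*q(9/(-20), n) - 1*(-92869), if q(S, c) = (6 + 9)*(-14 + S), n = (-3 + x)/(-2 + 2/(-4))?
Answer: -28411/2 ≈ -14206.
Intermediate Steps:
x = -13/20 (x = (13/(-4))/5 = (13*(-¼))/5 = (⅕)*(-13/4) = -13/20 ≈ -0.65000)
n = 73/50 (n = (-3 - 13/20)/(-2 + 2/(-4)) = -73/(20*(-2 + 2*(-¼))) = -73/(20*(-2 - ½)) = -73/(20*(-5/2)) = -73/20*(-⅖) = 73/50 ≈ 1.4600)
q(S, c) = -210 + 15*S (q(S, c) = 15*(-14 + S) = -210 + 15*S)
494*q(9/(-20), n) - 1*(-92869) = 494*(-210 + 15*(9/(-20))) - 1*(-92869) = 494*(-210 + 15*(9*(-1/20))) + 92869 = 494*(-210 + 15*(-9/20)) + 92869 = 494*(-210 - 27/4) + 92869 = 494*(-867/4) + 92869 = -214149/2 + 92869 = -28411/2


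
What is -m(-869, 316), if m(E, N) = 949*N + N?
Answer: -300200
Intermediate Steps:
m(E, N) = 950*N
-m(-869, 316) = -950*316 = -1*300200 = -300200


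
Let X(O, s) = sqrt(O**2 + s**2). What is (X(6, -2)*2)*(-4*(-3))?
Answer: 48*sqrt(10) ≈ 151.79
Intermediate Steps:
(X(6, -2)*2)*(-4*(-3)) = (sqrt(6**2 + (-2)**2)*2)*(-4*(-3)) = (sqrt(36 + 4)*2)*12 = (sqrt(40)*2)*12 = ((2*sqrt(10))*2)*12 = (4*sqrt(10))*12 = 48*sqrt(10)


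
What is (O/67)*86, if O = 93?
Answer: 7998/67 ≈ 119.37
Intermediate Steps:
(O/67)*86 = (93/67)*86 = 7998/67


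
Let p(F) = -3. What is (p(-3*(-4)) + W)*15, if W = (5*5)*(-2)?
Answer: -795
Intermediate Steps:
W = -50 (W = 25*(-2) = -50)
(p(-3*(-4)) + W)*15 = (-3 - 50)*15 = -53*15 = -795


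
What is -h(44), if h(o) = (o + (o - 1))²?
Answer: -7569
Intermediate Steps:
h(o) = (-1 + 2*o)² (h(o) = (o + (-1 + o))² = (-1 + 2*o)²)
-h(44) = -(-1 + 2*44)² = -(-1 + 88)² = -1*87² = -1*7569 = -7569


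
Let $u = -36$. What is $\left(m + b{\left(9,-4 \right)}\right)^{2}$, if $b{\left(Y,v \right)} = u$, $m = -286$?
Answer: $103684$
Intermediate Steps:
$b{\left(Y,v \right)} = -36$
$\left(m + b{\left(9,-4 \right)}\right)^{2} = \left(-286 - 36\right)^{2} = \left(-322\right)^{2} = 103684$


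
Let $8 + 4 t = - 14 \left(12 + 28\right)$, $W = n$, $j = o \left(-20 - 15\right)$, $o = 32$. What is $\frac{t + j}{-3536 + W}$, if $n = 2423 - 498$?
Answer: $\frac{1262}{1611} \approx 0.78336$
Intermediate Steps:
$n = 1925$
$j = -1120$ ($j = 32 \left(-20 - 15\right) = 32 \left(-35\right) = -1120$)
$W = 1925$
$t = -142$ ($t = -2 + \frac{\left(-14\right) \left(12 + 28\right)}{4} = -2 + \frac{\left(-14\right) 40}{4} = -2 + \frac{1}{4} \left(-560\right) = -2 - 140 = -142$)
$\frac{t + j}{-3536 + W} = \frac{-142 - 1120}{-3536 + 1925} = - \frac{1262}{-1611} = \left(-1262\right) \left(- \frac{1}{1611}\right) = \frac{1262}{1611}$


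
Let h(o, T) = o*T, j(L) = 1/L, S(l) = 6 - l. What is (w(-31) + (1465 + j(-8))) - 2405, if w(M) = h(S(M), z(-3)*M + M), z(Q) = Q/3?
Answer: -7521/8 ≈ -940.13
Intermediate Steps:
z(Q) = Q/3 (z(Q) = Q*(⅓) = Q/3)
h(o, T) = T*o
w(M) = 0 (w(M) = (((⅓)*(-3))*M + M)*(6 - M) = (-M + M)*(6 - M) = 0*(6 - M) = 0)
(w(-31) + (1465 + j(-8))) - 2405 = (0 + (1465 + 1/(-8))) - 2405 = (0 + (1465 - ⅛)) - 2405 = (0 + 11719/8) - 2405 = 11719/8 - 2405 = -7521/8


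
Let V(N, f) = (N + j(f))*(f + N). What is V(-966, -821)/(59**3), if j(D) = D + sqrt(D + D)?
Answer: 3193369/205379 - 1787*I*sqrt(1642)/205379 ≈ 15.549 - 0.35258*I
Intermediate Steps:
j(D) = D + sqrt(2)*sqrt(D) (j(D) = D + sqrt(2*D) = D + sqrt(2)*sqrt(D))
V(N, f) = (N + f)*(N + f + sqrt(2)*sqrt(f)) (V(N, f) = (N + (f + sqrt(2)*sqrt(f)))*(f + N) = (N + f + sqrt(2)*sqrt(f))*(N + f) = (N + f)*(N + f + sqrt(2)*sqrt(f)))
V(-966, -821)/(59**3) = ((-966)**2 - 966*(-821) - 966*(-821 + sqrt(2)*sqrt(-821)) - 821*(-821 + sqrt(2)*sqrt(-821)))/(59**3) = (933156 + 793086 - 966*(-821 + sqrt(2)*(I*sqrt(821))) - 821*(-821 + sqrt(2)*(I*sqrt(821))))/205379 = (933156 + 793086 - 966*(-821 + I*sqrt(1642)) - 821*(-821 + I*sqrt(1642)))*(1/205379) = (933156 + 793086 + (793086 - 966*I*sqrt(1642)) + (674041 - 821*I*sqrt(1642)))*(1/205379) = (3193369 - 1787*I*sqrt(1642))*(1/205379) = 3193369/205379 - 1787*I*sqrt(1642)/205379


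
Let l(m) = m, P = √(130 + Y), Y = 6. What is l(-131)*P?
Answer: -262*√34 ≈ -1527.7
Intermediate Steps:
P = 2*√34 (P = √(130 + 6) = √136 = 2*√34 ≈ 11.662)
l(-131)*P = -262*√34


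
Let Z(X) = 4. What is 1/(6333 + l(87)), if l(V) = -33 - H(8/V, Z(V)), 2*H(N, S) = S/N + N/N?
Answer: 4/25111 ≈ 0.00015929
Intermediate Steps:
H(N, S) = ½ + S/(2*N) (H(N, S) = (S/N + N/N)/2 = (S/N + 1)/2 = (1 + S/N)/2 = ½ + S/(2*N))
l(V) = -33 - V*(4 + 8/V)/16 (l(V) = -33 - (8/V + 4)/(2*(8/V)) = -33 - V/8*(4 + 8/V)/2 = -33 - V*(4 + 8/V)/16)
1/(6333 + l(87)) = 1/(6333 + (-67/2 - ¼*87)) = 1/(6333 + (-67/2 - 87/4)) = 1/(6333 - 221/4) = 1/(25111/4) = 4/25111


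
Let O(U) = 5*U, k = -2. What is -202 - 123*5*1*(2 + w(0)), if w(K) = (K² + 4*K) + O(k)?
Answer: 4718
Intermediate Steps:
w(K) = -10 + K² + 4*K (w(K) = (K² + 4*K) + 5*(-2) = (K² + 4*K) - 10 = -10 + K² + 4*K)
-202 - 123*5*1*(2 + w(0)) = -202 - 123*5*1*(2 + (-10 + 0² + 4*0)) = -202 - 615*(2 + (-10 + 0 + 0)) = -202 - 615*(2 - 10) = -202 - 615*(-8) = -202 - 123*(-40) = -202 + 4920 = 4718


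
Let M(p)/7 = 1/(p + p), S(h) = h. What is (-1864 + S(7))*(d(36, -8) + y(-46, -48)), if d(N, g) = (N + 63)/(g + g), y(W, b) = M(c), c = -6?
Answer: 201175/16 ≈ 12573.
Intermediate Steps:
M(p) = 7/(2*p) (M(p) = 7/(p + p) = 7/((2*p)) = 7*(1/(2*p)) = 7/(2*p))
y(W, b) = -7/12 (y(W, b) = (7/2)/(-6) = (7/2)*(-⅙) = -7/12)
d(N, g) = (63 + N)/(2*g) (d(N, g) = (63 + N)/((2*g)) = (63 + N)*(1/(2*g)) = (63 + N)/(2*g))
(-1864 + S(7))*(d(36, -8) + y(-46, -48)) = (-1864 + 7)*((½)*(63 + 36)/(-8) - 7/12) = -1857*((½)*(-⅛)*99 - 7/12) = -1857*(-99/16 - 7/12) = -1857*(-325/48) = 201175/16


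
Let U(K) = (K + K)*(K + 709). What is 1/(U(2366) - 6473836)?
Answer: 1/8077064 ≈ 1.2381e-7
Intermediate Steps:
U(K) = 2*K*(709 + K) (U(K) = (2*K)*(709 + K) = 2*K*(709 + K))
1/(U(2366) - 6473836) = 1/(2*2366*(709 + 2366) - 6473836) = 1/(2*2366*3075 - 6473836) = 1/(14550900 - 6473836) = 1/8077064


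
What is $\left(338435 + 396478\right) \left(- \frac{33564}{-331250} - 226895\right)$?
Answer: $- \frac{27617639267174409}{165625} \approx -1.6675 \cdot 10^{11}$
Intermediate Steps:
$\left(338435 + 396478\right) \left(- \frac{33564}{-331250} - 226895\right) = 734913 \left(\left(-33564\right) \left(- \frac{1}{331250}\right) - 226895\right) = 734913 \left(\frac{16782}{165625} - 226895\right) = 734913 \left(- \frac{37579467593}{165625}\right) = - \frac{27617639267174409}{165625}$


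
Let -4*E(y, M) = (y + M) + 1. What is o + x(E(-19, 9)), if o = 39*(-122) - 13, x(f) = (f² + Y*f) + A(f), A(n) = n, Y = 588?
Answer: -55051/16 ≈ -3440.7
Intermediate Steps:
E(y, M) = -¼ - M/4 - y/4 (E(y, M) = -((y + M) + 1)/4 = -((M + y) + 1)/4 = -(1 + M + y)/4 = -¼ - M/4 - y/4)
x(f) = f² + 589*f (x(f) = (f² + 588*f) + f = f² + 589*f)
o = -4771 (o = -4758 - 13 = -4771)
o + x(E(-19, 9)) = -4771 + (-¼ - ¼*9 - ¼*(-19))*(589 + (-¼ - ¼*9 - ¼*(-19))) = -4771 + (-¼ - 9/4 + 19/4)*(589 + (-¼ - 9/4 + 19/4)) = -4771 + 9*(589 + 9/4)/4 = -4771 + (9/4)*(2365/4) = -4771 + 21285/16 = -55051/16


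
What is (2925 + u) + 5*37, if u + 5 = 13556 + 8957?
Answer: 25618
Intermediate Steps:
u = 22508 (u = -5 + (13556 + 8957) = -5 + 22513 = 22508)
(2925 + u) + 5*37 = (2925 + 22508) + 5*37 = 25433 + 185 = 25618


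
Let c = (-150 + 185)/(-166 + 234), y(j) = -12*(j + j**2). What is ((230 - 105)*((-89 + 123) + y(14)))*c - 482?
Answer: -5454513/34 ≈ -1.6043e+5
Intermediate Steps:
y(j) = -12*j - 12*j**2
c = 35/68 ≈ 0.51471
((230 - 105)*((-89 + 123) + y(14)))*c - 482 = ((230 - 105)*((-89 + 123) - 12*14*(1 + 14)))*(35/68) - 482 = (125*(34 - 12*14*15))*(35/68) - 482 = (125*(34 - 2520))*(35/68) - 482 = (125*(-2486))*(35/68) - 482 = -310750*35/68 - 482 = -5438125/34 - 482 = -5454513/34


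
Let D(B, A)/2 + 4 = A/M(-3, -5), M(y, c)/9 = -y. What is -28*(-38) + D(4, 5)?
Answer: 28522/27 ≈ 1056.4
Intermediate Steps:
M(y, c) = -9*y (M(y, c) = 9*(-y) = -9*y)
D(B, A) = -8 + 2*A/27 (D(B, A) = -8 + 2*(A/((-9*(-3)))) = -8 + 2*(A/27) = -8 + 2*A/27)
-28*(-38) + D(4, 5) = -28*(-38) + (-8 + (2/27)*5) = 1064 + (-8 + 10/27) = 1064 - 206/27 = 28522/27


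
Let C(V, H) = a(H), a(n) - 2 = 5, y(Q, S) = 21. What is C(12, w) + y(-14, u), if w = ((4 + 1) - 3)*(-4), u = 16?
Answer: 28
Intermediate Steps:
a(n) = 7 (a(n) = 2 + 5 = 7)
w = -8 (w = (5 - 3)*(-4) = 2*(-4) = -8)
C(V, H) = 7
C(12, w) + y(-14, u) = 7 + 21 = 28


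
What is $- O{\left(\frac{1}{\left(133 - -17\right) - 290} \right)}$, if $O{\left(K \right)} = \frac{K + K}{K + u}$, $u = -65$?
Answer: $- \frac{2}{9101} \approx -0.00021976$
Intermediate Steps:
$O{\left(K \right)} = \frac{2 K}{-65 + K}$ ($O{\left(K \right)} = \frac{K + K}{K - 65} = \frac{2 K}{-65 + K}$)
$- O{\left(\frac{1}{\left(133 - -17\right) - 290} \right)} = - \frac{2}{\left(\left(133 - -17\right) - 290\right) \left(-65 + \frac{1}{\left(133 - -17\right) - 290}\right)} = - \frac{2}{\left(\left(133 + 17\right) - 290\right) \left(-65 + \frac{1}{\left(133 + 17\right) - 290}\right)} = - \frac{2}{\left(150 - 290\right) \left(-65 + \frac{1}{150 - 290}\right)} = - \frac{2}{\left(-140\right) \left(-65 + \frac{1}{-140}\right)} = - \frac{2 \left(-1\right)}{140 \left(-65 - \frac{1}{140}\right)} = - \frac{2 \left(-1\right)}{140 \left(- \frac{9101}{140}\right)} = - \frac{2 \left(-1\right) \left(-140\right)}{140 \cdot 9101} = \left(-1\right) \frac{2}{9101} = - \frac{2}{9101}$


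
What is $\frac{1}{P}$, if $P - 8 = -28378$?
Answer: $- \frac{1}{28370} \approx -3.5249 \cdot 10^{-5}$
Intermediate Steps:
$P = -28370$ ($P = 8 - 28378 = -28370$)
$\frac{1}{P} = \frac{1}{-28370} = - \frac{1}{28370}$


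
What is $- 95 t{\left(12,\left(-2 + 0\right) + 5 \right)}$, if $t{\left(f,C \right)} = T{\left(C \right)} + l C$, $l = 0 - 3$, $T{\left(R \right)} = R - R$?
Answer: $855$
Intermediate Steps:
$T{\left(R \right)} = 0$
$l = -3$
$t{\left(f,C \right)} = - 3 C$ ($t{\left(f,C \right)} = 0 - 3 C = - 3 C$)
$- 95 t{\left(12,\left(-2 + 0\right) + 5 \right)} = - 95 \left(- 3 \left(\left(-2 + 0\right) + 5\right)\right) = - 95 \left(- 3 \left(-2 + 5\right)\right) = - 95 \left(\left(-3\right) 3\right) = \left(-95\right) \left(-9\right) = 855$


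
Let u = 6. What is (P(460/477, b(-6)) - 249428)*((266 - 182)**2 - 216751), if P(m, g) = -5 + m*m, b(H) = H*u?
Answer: 11900826511985615/227529 ≈ 5.2305e+10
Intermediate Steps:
b(H) = 6*H (b(H) = H*6 = 6*H)
P(m, g) = -5 + m**2
(P(460/477, b(-6)) - 249428)*((266 - 182)**2 - 216751) = ((-5 + (460/477)**2) - 249428)*((266 - 182)**2 - 216751) = ((-5 + (460*(1/477))**2) - 249428)*(84**2 - 216751) = ((-5 + (460/477)**2) - 249428)*(7056 - 216751) = ((-5 + 211600/227529) - 249428)*(-209695) = (-926045/227529 - 249428)*(-209695) = -56753029457/227529*(-209695) = 11900826511985615/227529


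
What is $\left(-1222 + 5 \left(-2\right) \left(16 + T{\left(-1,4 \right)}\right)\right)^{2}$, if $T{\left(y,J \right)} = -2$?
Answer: $1855044$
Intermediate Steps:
$\left(-1222 + 5 \left(-2\right) \left(16 + T{\left(-1,4 \right)}\right)\right)^{2} = \left(-1222 + 5 \left(-2\right) \left(16 - 2\right)\right)^{2} = \left(-1222 - 140\right)^{2} = \left(-1362\right)^{2} = 1855044$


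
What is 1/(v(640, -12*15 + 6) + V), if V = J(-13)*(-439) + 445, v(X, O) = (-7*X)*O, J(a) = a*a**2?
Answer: 1/1744448 ≈ 5.7325e-7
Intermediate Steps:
J(a) = a**3
v(X, O) = -7*O*X
V = 964928 (V = (-13)**3*(-439) + 445 = -2197*(-439) + 445 = 964483 + 445 = 964928)
1/(v(640, -12*15 + 6) + V) = 1/(-7*(-12*15 + 6)*640 + 964928) = 1/(-7*(-180 + 6)*640 + 964928) = 1/(-7*(-174)*640 + 964928) = 1/(779520 + 964928) = 1/1744448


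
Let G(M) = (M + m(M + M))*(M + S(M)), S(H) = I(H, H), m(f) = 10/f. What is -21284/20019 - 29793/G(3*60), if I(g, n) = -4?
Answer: -11437265179/5708698116 ≈ -2.0035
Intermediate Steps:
S(H) = -4
G(M) = (-4 + M)*(M + 5/M) (G(M) = (M + 10/(M + M))*(M - 4) = (M + 10/((2*M)))*(-4 + M) = (M + 10*(1/(2*M)))*(-4 + M) = (M + 5/M)*(-4 + M) = (-4 + M)*(M + 5/M))
-21284/20019 - 29793/G(3*60) = -21284/20019 - 29793/(5 + (3*60)**2 - 20/(3*60) - 12*60) = -21284*1/20019 - 29793/(5 + 180**2 - 20/180 - 4*180) = -21284/20019 - 29793/(5 + 32400 - 20*1/180 - 720) = -21284/20019 - 29793/(5 + 32400 - 1/9 - 720) = -21284/20019 - 29793/285164/9 = -21284/20019 - 29793*9/285164 = -21284/20019 - 268137/285164 = -11437265179/5708698116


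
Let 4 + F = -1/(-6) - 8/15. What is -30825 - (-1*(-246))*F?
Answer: -148754/5 ≈ -29751.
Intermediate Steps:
F = -131/30 (F = -4 + (-1/(-6) - 8/15) = -4 + (-1*(-1/6) - 8*1/15) = -4 + (1/6 - 8/15) = -4 - 11/30 = -131/30 ≈ -4.3667)
-30825 - (-1*(-246))*F = -30825 - (-1*(-246))*(-131)/30 = -30825 - 246*(-131)/30 = -30825 - 1*(-5371/5) = -30825 + 5371/5 = -148754/5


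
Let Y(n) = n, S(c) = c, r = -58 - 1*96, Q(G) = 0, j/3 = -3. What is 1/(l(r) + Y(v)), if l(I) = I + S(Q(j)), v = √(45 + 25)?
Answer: -11/1689 - √70/23646 ≈ -0.0068666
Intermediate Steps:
j = -9 (j = 3*(-3) = -9)
r = -154 (r = -58 - 96 = -154)
v = √70 ≈ 8.3666
l(I) = I (l(I) = I + 0 = I)
1/(l(r) + Y(v)) = 1/(-154 + √70)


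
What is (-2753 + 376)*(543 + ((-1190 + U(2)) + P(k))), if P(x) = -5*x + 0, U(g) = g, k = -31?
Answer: 1164730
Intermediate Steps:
P(x) = -5*x
(-2753 + 376)*(543 + ((-1190 + U(2)) + P(k))) = (-2753 + 376)*(543 + ((-1190 + 2) - 5*(-31))) = -2377*(543 + (-1188 + 155)) = -2377*(543 - 1033) = -2377*(-490) = 1164730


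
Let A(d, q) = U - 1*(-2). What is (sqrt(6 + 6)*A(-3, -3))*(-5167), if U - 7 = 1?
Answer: -103340*sqrt(3) ≈ -1.7899e+5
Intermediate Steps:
U = 8 (U = 7 + 1 = 8)
A(d, q) = 10 (A(d, q) = 8 - 1*(-2) = 8 + 2 = 10)
(sqrt(6 + 6)*A(-3, -3))*(-5167) = (sqrt(6 + 6)*10)*(-5167) = (sqrt(12)*10)*(-5167) = ((2*sqrt(3))*10)*(-5167) = (20*sqrt(3))*(-5167) = -103340*sqrt(3)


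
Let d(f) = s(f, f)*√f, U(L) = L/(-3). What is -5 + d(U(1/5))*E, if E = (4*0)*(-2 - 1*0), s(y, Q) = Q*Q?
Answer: -5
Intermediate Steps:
U(L) = -L/3 (U(L) = L*(-⅓) = -L/3)
s(y, Q) = Q²
d(f) = f^(5/2) (d(f) = f²*√f = f^(5/2))
E = 0 (E = 0*(-2 + 0) = 0*(-2) = 0)
-5 + d(U(1/5))*E = -5 + (-⅓/5)^(5/2)*0 = -5 + (-⅓*⅕)^(5/2)*0 = -5 + (-1/15)^(5/2)*0 = -5 + (I*√15/3375)*0 = -5 + 0 = -5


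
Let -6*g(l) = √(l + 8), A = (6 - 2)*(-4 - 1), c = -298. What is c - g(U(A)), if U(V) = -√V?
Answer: -298 + √(8 - 2*I*√5)/6 ≈ -297.51 - 0.12721*I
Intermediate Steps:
A = -20 (A = 4*(-5) = -20)
g(l) = -√(8 + l)/6 (g(l) = -√(l + 8)/6 = -√(8 + l)/6)
c - g(U(A)) = -298 - (-1)*√(8 - √(-20))/6 = -298 - (-1)*√(8 - 2*I*√5)/6 = -298 + √(8 - 2*I*√5)/6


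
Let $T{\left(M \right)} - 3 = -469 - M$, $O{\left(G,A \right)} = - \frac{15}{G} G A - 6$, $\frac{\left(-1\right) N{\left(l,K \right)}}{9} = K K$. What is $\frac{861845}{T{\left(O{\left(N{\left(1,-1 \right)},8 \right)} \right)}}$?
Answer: $- \frac{172369}{68} \approx -2534.8$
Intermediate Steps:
$N{\left(l,K \right)} = - 9 K^{2}$ ($N{\left(l,K \right)} = - 9 K K = - 9 K^{2}$)
$O{\left(G,A \right)} = -6 - 15 A$ ($O{\left(G,A \right)} = - 15 A - 6 = -6 - 15 A$)
$T{\left(M \right)} = -466 - M$ ($T{\left(M \right)} = 3 - \left(469 + M\right) = -466 - M$)
$\frac{861845}{T{\left(O{\left(N{\left(1,-1 \right)},8 \right)} \right)}} = \frac{861845}{-466 - \left(-6 - 120\right)} = \frac{861845}{-466 - -126} = \frac{861845}{-466 + 126} = \frac{861845}{-340} = 861845 \left(- \frac{1}{340}\right) = - \frac{172369}{68}$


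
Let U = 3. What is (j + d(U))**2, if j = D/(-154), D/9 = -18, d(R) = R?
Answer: 97344/5929 ≈ 16.418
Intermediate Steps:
D = -162 (D = 9*(-18) = -162)
j = 81/77 (j = -162/(-154) = -162*(-1/154) = 81/77 ≈ 1.0519)
(j + d(U))**2 = (81/77 + 3)**2 = (312/77)**2 = 97344/5929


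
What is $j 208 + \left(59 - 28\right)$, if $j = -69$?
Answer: $-14321$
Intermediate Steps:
$j 208 + \left(59 - 28\right) = \left(-69\right) 208 + \left(59 - 28\right) = -14352 + \left(59 - 28\right) = -14352 + 31 = -14321$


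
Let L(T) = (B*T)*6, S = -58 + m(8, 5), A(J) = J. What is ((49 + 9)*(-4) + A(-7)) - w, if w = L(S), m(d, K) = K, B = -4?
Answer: -1511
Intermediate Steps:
S = -53 (S = -58 + 5 = -53)
L(T) = -24*T (L(T) = -4*T*6 = -24*T)
w = 1272 (w = -24*(-53) = 1272)
((49 + 9)*(-4) + A(-7)) - w = ((49 + 9)*(-4) - 7) - 1*1272 = (58*(-4) - 7) - 1272 = (-232 - 7) - 1272 = -239 - 1272 = -1511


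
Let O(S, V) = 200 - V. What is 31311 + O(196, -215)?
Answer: 31726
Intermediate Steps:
31311 + O(196, -215) = 31311 + (200 - 1*(-215)) = 31311 + (200 + 215) = 31311 + 415 = 31726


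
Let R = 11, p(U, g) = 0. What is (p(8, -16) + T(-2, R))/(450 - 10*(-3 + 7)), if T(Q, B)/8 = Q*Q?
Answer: 16/205 ≈ 0.078049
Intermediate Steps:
T(Q, B) = 8*Q² (T(Q, B) = 8*(Q*Q) = 8*Q²)
(p(8, -16) + T(-2, R))/(450 - 10*(-3 + 7)) = (0 + 8*(-2)²)/(450 - 10*(-3 + 7)) = (0 + 8*4)/(450 - 10*4) = (0 + 32)/(450 - 40) = 32/410 = 32*(1/410) = 16/205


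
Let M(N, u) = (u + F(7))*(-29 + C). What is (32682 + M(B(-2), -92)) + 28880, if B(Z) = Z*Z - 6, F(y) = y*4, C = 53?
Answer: 60026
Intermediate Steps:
F(y) = 4*y
B(Z) = -6 + Z² (B(Z) = Z² - 6 = -6 + Z²)
M(N, u) = 672 + 24*u (M(N, u) = (u + 4*7)*(-29 + 53) = (u + 28)*24 = (28 + u)*24 = 672 + 24*u)
(32682 + M(B(-2), -92)) + 28880 = (32682 + (672 + 24*(-92))) + 28880 = (32682 + (672 - 2208)) + 28880 = (32682 - 1536) + 28880 = 31146 + 28880 = 60026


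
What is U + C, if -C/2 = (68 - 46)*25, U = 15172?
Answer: 14072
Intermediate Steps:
C = -1100 (C = -2*(68 - 46)*25 = -44*25 = -2*550 = -1100)
U + C = 15172 - 1100 = 14072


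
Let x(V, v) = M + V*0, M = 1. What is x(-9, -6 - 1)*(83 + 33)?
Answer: 116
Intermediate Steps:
x(V, v) = 1 (x(V, v) = 1 + V*0 = 1 + 0 = 1)
x(-9, -6 - 1)*(83 + 33) = 1*(83 + 33) = 1*116 = 116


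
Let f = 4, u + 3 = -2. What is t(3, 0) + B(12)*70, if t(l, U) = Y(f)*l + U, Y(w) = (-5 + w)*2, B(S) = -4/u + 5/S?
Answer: 475/6 ≈ 79.167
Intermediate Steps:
u = -5 (u = -3 - 2 = -5)
B(S) = 4/5 + 5/S (B(S) = -4/(-5) + 5/S = -4*(-1/5) + 5/S = 4/5 + 5/S)
Y(w) = -10 + 2*w
t(l, U) = U - 2*l (t(l, U) = (-10 + 2*4)*l + U = (-10 + 8)*l + U = -2*l + U = U - 2*l)
t(3, 0) + B(12)*70 = (0 - 2*3) + (4/5 + 5/12)*70 = (0 - 6) + (4/5 + 5*(1/12))*70 = -6 + (4/5 + 5/12)*70 = -6 + (73/60)*70 = -6 + 511/6 = 475/6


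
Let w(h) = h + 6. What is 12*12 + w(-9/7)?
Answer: 1041/7 ≈ 148.71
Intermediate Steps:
w(h) = 6 + h
12*12 + w(-9/7) = 12*12 + (6 - 9/7) = 144 + (6 - 9*⅐) = 144 + (6 - 9/7) = 144 + 33/7 = 1041/7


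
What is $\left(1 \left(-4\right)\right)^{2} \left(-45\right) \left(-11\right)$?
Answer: $7920$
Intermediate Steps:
$\left(1 \left(-4\right)\right)^{2} \left(-45\right) \left(-11\right) = \left(-4\right)^{2} \left(-45\right) \left(-11\right) = 16 \left(-45\right) \left(-11\right) = \left(-720\right) \left(-11\right) = 7920$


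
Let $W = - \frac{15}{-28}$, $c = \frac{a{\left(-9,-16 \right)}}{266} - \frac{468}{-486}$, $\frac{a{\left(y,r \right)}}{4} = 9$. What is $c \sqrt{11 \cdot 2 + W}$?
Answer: $\frac{1972 \sqrt{4417}}{25137} \approx 5.2138$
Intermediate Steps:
$a{\left(y,r \right)} = 36$ ($a{\left(y,r \right)} = 4 \cdot 9 = 36$)
$c = \frac{3944}{3591}$ ($c = \frac{36}{266} - \frac{468}{-486} = 36 \cdot \frac{1}{266} - - \frac{26}{27} = \frac{18}{133} + \frac{26}{27} = \frac{3944}{3591} \approx 1.0983$)
$W = \frac{15}{28}$ ($W = \left(-15\right) \left(- \frac{1}{28}\right) = \frac{15}{28} \approx 0.53571$)
$c \sqrt{11 \cdot 2 + W} = \frac{3944 \sqrt{11 \cdot 2 + \frac{15}{28}}}{3591} = \frac{3944 \sqrt{22 + \frac{15}{28}}}{3591} = \frac{3944 \sqrt{\frac{631}{28}}}{3591} = \frac{3944 \frac{\sqrt{4417}}{14}}{3591} = \frac{1972 \sqrt{4417}}{25137}$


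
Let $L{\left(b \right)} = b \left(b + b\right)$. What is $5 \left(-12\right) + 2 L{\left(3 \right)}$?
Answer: $-24$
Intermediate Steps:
$L{\left(b \right)} = 2 b^{2}$ ($L{\left(b \right)} = b 2 b = 2 b^{2}$)
$5 \left(-12\right) + 2 L{\left(3 \right)} = 5 \left(-12\right) + 2 \cdot 2 \cdot 3^{2} = -60 + 2 \cdot 2 \cdot 9 = -60 + 2 \cdot 18 = -60 + 36 = -24$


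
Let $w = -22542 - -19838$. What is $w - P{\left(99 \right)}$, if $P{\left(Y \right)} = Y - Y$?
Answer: $-2704$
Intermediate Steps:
$P{\left(Y \right)} = 0$
$w = -2704$ ($w = -22542 + 19838 = -2704$)
$w - P{\left(99 \right)} = -2704 - 0 = -2704 + 0 = -2704$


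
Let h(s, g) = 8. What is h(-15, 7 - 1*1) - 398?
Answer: -390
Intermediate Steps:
h(-15, 7 - 1*1) - 398 = 8 - 398 = -390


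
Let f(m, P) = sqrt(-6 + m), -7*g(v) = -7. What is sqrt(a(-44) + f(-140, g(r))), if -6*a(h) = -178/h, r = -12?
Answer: sqrt(-2937 + 4356*I*sqrt(146))/66 ≈ 2.3904 + 2.5275*I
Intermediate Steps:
g(v) = 1 (g(v) = -1/7*(-7) = 1)
a(h) = 89/(3*h) (a(h) = -(-89)/(3*h) = 89/(3*h))
sqrt(a(-44) + f(-140, g(r))) = sqrt((89/3)/(-44) + sqrt(-6 - 140)) = sqrt((89/3)*(-1/44) + sqrt(-146)) = sqrt(-89/132 + I*sqrt(146))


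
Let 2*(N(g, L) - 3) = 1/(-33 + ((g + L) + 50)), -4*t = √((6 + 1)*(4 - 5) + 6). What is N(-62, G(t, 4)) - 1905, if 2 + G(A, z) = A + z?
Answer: -56271014/29585 + 2*I/29585 ≈ -1902.0 + 6.7602e-5*I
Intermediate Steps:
t = -I/4 (t = -√((6 + 1)*(4 - 5) + 6)/4 = -√(7*(-1) + 6)/4 = -√(-7 + 6)/4 = -I/4 ≈ -0.25*I)
G(A, z) = -2 + A + z (G(A, z) = -2 + (A + z) = -2 + A + z)
N(g, L) = 3 + 1/(2*(17 + L + g)) (N(g, L) = 3 + 1/(2*(-33 + ((g + L) + 50))) = 3 + 1/(2*(-33 + ((L + g) + 50))) = 3 + 1/(2*(-33 + (50 + L + g))) = 3 + 1/(2*(17 + L + g)))
N(-62, G(t, 4)) - 1905 = (103/2 + 3*(-2 - I/4 + 4) + 3*(-62))/(17 + (-2 - I/4 + 4) - 62) - 1905 = (103/2 + 3*(2 - I/4) - 186)/(17 + (2 - I/4) - 62) - 1905 = (103/2 + (6 - 3*I/4) - 186)/(-43 - I/4) - 1905 = (16*(-43 + I/4)/29585)*(-257/2 - 3*I/4) - 1905 = 16*(-43 + I/4)*(-257/2 - 3*I/4)/29585 - 1905 = -1905 + 16*(-43 + I/4)*(-257/2 - 3*I/4)/29585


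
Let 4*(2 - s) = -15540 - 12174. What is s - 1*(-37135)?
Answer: 88131/2 ≈ 44066.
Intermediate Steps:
s = 13861/2 (s = 2 - (-15540 - 12174)/4 = 2 - ¼*(-27714) = 2 + 13857/2 = 13861/2 ≈ 6930.5)
s - 1*(-37135) = 13861/2 - 1*(-37135) = 13861/2 + 37135 = 88131/2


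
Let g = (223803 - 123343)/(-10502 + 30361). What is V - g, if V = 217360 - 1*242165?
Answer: -492702955/19859 ≈ -24810.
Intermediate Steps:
V = -24805 (V = 217360 - 242165 = -24805)
g = 100460/19859 ≈ 5.0587
V - g = -24805 - 1*100460/19859 = -24805 - 100460/19859 = -492702955/19859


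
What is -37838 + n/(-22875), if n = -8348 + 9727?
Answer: -865545629/22875 ≈ -37838.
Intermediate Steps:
n = 1379
-37838 + n/(-22875) = -37838 + 1379/(-22875) = -37838 + 1379*(-1/22875) = -37838 - 1379/22875 = -865545629/22875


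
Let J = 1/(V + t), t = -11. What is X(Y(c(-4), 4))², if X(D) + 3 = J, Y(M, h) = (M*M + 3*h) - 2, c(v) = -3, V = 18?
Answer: 400/49 ≈ 8.1633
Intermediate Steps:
Y(M, h) = -2 + M² + 3*h (Y(M, h) = (M² + 3*h) - 2 = -2 + M² + 3*h)
J = ⅐ (J = 1/(18 - 11) = 1/7 = ⅐ ≈ 0.14286)
X(D) = -20/7 (X(D) = -3 + ⅐ = -20/7)
X(Y(c(-4), 4))² = (-20/7)² = 400/49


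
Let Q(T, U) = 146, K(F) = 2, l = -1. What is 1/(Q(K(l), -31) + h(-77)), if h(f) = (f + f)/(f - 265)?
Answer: 171/25043 ≈ 0.0068283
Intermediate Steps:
h(f) = 2*f/(-265 + f) (h(f) = (2*f)/(-265 + f) = 2*f/(-265 + f))
1/(Q(K(l), -31) + h(-77)) = 1/(146 + 2*(-77)/(-265 - 77)) = 1/(146 + 2*(-77)/(-342)) = 1/(146 + 2*(-77)*(-1/342)) = 1/(146 + 77/171) = 1/(25043/171) = 171/25043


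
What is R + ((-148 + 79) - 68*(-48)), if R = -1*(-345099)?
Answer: 348294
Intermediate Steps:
R = 345099
R + ((-148 + 79) - 68*(-48)) = 345099 + ((-148 + 79) - 68*(-48)) = 345099 + (-69 + 3264) = 345099 + 3195 = 348294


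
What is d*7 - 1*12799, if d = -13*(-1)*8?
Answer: -12071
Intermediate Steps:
d = 104 (d = 13*8 = 104)
d*7 - 1*12799 = 104*7 - 1*12799 = 728 - 12799 = -12071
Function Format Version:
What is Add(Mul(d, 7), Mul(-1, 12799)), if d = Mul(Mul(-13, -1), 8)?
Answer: -12071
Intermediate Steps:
d = 104 (d = Mul(13, 8) = 104)
Add(Mul(d, 7), Mul(-1, 12799)) = Add(Mul(104, 7), Mul(-1, 12799)) = Add(728, -12799) = -12071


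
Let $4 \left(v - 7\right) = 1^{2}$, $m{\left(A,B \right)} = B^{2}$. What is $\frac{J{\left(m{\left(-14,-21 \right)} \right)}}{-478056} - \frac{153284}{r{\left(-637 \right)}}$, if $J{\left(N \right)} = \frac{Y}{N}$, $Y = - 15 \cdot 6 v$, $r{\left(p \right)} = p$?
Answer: $\frac{146556673693}{609043344} \approx 240.63$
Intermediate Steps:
$v = \frac{29}{4}$ ($v = 7 + \frac{1^{2}}{4} = 7 + \frac{1}{4} \cdot 1 = 7 + \frac{1}{4} = \frac{29}{4} \approx 7.25$)
$Y = - \frac{1305}{2}$ ($Y = - 15 \cdot 6 \cdot \frac{29}{4} = \left(-15\right) \frac{87}{2} = - \frac{1305}{2} \approx -652.5$)
$J{\left(N \right)} = - \frac{1305}{2 N}$
$\frac{J{\left(m{\left(-14,-21 \right)} \right)}}{-478056} - \frac{153284}{r{\left(-637 \right)}} = \frac{\left(- \frac{1305}{2}\right) \frac{1}{\left(-21\right)^{2}}}{-478056} - \frac{153284}{-637} = - \frac{1305}{2 \cdot 441} \left(- \frac{1}{478056}\right) - - \frac{153284}{637} = \left(- \frac{1305}{2}\right) \frac{1}{441} \left(- \frac{1}{478056}\right) + \frac{153284}{637} = \left(- \frac{145}{98}\right) \left(- \frac{1}{478056}\right) + \frac{153284}{637} = \frac{145}{46849488} + \frac{153284}{637} = \frac{146556673693}{609043344}$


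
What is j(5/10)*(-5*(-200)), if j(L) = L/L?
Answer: 1000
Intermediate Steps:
j(L) = 1
j(5/10)*(-5*(-200)) = 1*(-5*(-200)) = 1*1000 = 1000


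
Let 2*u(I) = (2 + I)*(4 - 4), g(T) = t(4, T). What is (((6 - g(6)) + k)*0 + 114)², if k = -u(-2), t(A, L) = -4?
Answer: 12996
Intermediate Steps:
g(T) = -4
u(I) = 0 (u(I) = ((2 + I)*(4 - 4))/2 = ((2 + I)*0)/2 = (½)*0 = 0)
k = 0 (k = -1*0 = 0)
(((6 - g(6)) + k)*0 + 114)² = (((6 - 1*(-4)) + 0)*0 + 114)² = (((6 + 4) + 0)*0 + 114)² = ((10 + 0)*0 + 114)² = (10*0 + 114)² = (0 + 114)² = 114² = 12996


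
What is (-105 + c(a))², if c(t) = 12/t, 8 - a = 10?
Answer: 12321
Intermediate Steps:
a = -2 (a = 8 - 1*10 = 8 - 10 = -2)
(-105 + c(a))² = (-105 + 12/(-2))² = (-105 + 12*(-½))² = (-105 - 6)² = (-111)² = 12321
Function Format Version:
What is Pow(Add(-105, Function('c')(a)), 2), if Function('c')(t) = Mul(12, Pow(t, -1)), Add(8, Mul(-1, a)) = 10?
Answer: 12321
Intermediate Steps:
a = -2 (a = Add(8, Mul(-1, 10)) = Add(8, -10) = -2)
Pow(Add(-105, Function('c')(a)), 2) = Pow(Add(-105, Mul(12, Pow(-2, -1))), 2) = Pow(Add(-105, Mul(12, Rational(-1, 2))), 2) = Pow(Add(-105, -6), 2) = Pow(-111, 2) = 12321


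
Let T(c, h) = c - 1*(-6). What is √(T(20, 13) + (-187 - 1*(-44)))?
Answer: 3*I*√13 ≈ 10.817*I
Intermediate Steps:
T(c, h) = 6 + c (T(c, h) = c + 6 = 6 + c)
√(T(20, 13) + (-187 - 1*(-44))) = √((6 + 20) + (-187 - 1*(-44))) = √(26 + (-187 + 44)) = √(26 - 143) = √(-117) = 3*I*√13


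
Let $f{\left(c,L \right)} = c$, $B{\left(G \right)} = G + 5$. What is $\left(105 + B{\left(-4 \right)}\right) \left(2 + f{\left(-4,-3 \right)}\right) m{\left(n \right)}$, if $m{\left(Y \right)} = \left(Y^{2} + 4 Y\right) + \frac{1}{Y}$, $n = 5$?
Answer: $- \frac{47912}{5} \approx -9582.4$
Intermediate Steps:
$B{\left(G \right)} = 5 + G$
$m{\left(Y \right)} = \frac{1}{Y} + Y^{2} + 4 Y$
$\left(105 + B{\left(-4 \right)}\right) \left(2 + f{\left(-4,-3 \right)}\right) m{\left(n \right)} = \left(105 + \left(5 - 4\right)\right) \left(2 - 4\right) \frac{1 + 5^{2} \left(4 + 5\right)}{5} = \left(105 + 1\right) \left(- 2 \frac{1 + 25 \cdot 9}{5}\right) = 106 \left(- 2 \frac{1 + 225}{5}\right) = 106 \left(- 2 \cdot \frac{1}{5} \cdot 226\right) = 106 \left(\left(-2\right) \frac{226}{5}\right) = 106 \left(- \frac{452}{5}\right) = - \frac{47912}{5}$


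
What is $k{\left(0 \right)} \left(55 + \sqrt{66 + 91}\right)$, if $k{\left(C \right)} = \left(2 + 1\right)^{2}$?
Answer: $495 + 9 \sqrt{157} \approx 607.77$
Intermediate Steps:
$k{\left(C \right)} = 9$ ($k{\left(C \right)} = 3^{2} = 9$)
$k{\left(0 \right)} \left(55 + \sqrt{66 + 91}\right) = 9 \left(55 + \sqrt{66 + 91}\right) = 9 \left(55 + \sqrt{157}\right) = 495 + 9 \sqrt{157}$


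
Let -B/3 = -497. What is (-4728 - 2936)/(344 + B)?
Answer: -7664/1835 ≈ -4.1766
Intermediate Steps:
B = 1491 (B = -3*(-497) = 1491)
(-4728 - 2936)/(344 + B) = (-4728 - 2936)/(344 + 1491) = -7664/1835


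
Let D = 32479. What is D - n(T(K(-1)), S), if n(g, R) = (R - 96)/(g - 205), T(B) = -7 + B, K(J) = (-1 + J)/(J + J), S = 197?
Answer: 6853170/211 ≈ 32479.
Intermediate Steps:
K(J) = (-1 + J)/(2*J) (K(J) = (-1 + J)/((2*J)) = (-1 + J)*(1/(2*J)) = (-1 + J)/(2*J))
n(g, R) = (-96 + R)/(-205 + g)
D - n(T(K(-1)), S) = 32479 - (-96 + 197)/(-205 + (-7 + (½)*(-1 - 1)/(-1))) = 32479 - 101/(-205 + (-7 + (½)*(-1)*(-2))) = 32479 - 101/(-205 + (-7 + 1)) = 32479 - 101/(-205 - 6) = 32479 - 101/(-211) = 32479 - (-1)*101/211 = 32479 - 1*(-101/211) = 32479 + 101/211 = 6853170/211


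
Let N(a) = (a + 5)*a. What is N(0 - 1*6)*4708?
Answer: 28248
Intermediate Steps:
N(a) = a*(5 + a) (N(a) = (5 + a)*a = a*(5 + a))
N(0 - 1*6)*4708 = ((0 - 1*6)*(5 + (0 - 1*6)))*4708 = ((0 - 6)*(5 + (0 - 6)))*4708 = -6*(5 - 6)*4708 = -6*(-1)*4708 = 6*4708 = 28248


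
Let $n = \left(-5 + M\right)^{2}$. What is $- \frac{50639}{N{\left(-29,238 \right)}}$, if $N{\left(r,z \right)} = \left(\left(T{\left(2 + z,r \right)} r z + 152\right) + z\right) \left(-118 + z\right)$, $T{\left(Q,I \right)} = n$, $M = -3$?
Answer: $\frac{50639}{52960560} \approx 0.00095616$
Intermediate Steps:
$n = 64$ ($n = \left(-5 - 3\right)^{2} = \left(-8\right)^{2} = 64$)
$T{\left(Q,I \right)} = 64$
$N{\left(r,z \right)} = \left(-118 + z\right) \left(152 + z + 64 r z\right)$ ($N{\left(r,z \right)} = \left(\left(64 r z + 152\right) + z\right) \left(-118 + z\right) = \left(\left(152 + 64 r z\right) + z\right) \left(-118 + z\right) = \left(152 + z + 64 r z\right) \left(-118 + z\right) = \left(-118 + z\right) \left(152 + z + 64 r z\right)$)
$- \frac{50639}{N{\left(-29,238 \right)}} = - \frac{50639}{-17936 + 238^{2} + 34 \cdot 238 - \left(-219008\right) 238 + 64 \left(-29\right) 238^{2}} = - \frac{50639}{-17936 + 56644 + 8092 + 52123904 + 64 \left(-29\right) 56644} = - \frac{50639}{-17936 + 56644 + 8092 + 52123904 - 105131264} = - \frac{50639}{-52960560} = \left(-50639\right) \left(- \frac{1}{52960560}\right) = \frac{50639}{52960560}$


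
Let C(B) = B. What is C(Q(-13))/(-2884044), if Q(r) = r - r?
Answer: 0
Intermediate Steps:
Q(r) = 0
C(Q(-13))/(-2884044) = 0/(-2884044) = 0*(-1/2884044) = 0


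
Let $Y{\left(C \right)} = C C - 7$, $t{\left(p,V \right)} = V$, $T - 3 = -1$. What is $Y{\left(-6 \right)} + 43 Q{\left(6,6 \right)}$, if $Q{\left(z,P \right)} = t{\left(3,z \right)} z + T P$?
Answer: $2093$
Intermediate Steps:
$T = 2$ ($T = 3 - 1 = 2$)
$Y{\left(C \right)} = -7 + C^{2}$ ($Y{\left(C \right)} = C^{2} - 7 = -7 + C^{2}$)
$Q{\left(z,P \right)} = z^{2} + 2 P$ ($Q{\left(z,P \right)} = z z + 2 P = z^{2} + 2 P$)
$Y{\left(-6 \right)} + 43 Q{\left(6,6 \right)} = \left(-7 + \left(-6\right)^{2}\right) + 43 \left(6^{2} + 2 \cdot 6\right) = \left(-7 + 36\right) + 43 \left(36 + 12\right) = 29 + 43 \cdot 48 = 29 + 2064 = 2093$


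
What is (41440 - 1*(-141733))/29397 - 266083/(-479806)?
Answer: 95709546389/14104856982 ≈ 6.7856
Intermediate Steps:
(41440 - 1*(-141733))/29397 - 266083/(-479806) = (41440 + 141733)*(1/29397) - 266083*(-1/479806) = 183173*(1/29397) + 266083/479806 = 183173/29397 + 266083/479806 = 95709546389/14104856982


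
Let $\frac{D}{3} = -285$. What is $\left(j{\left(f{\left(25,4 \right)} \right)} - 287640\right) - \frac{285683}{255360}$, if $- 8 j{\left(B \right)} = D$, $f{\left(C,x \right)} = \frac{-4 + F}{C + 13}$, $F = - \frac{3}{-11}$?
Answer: $- \frac{73424744483}{255360} \approx -2.8753 \cdot 10^{5}$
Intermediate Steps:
$F = \frac{3}{11}$ ($F = \left(-3\right) \left(- \frac{1}{11}\right) = \frac{3}{11} \approx 0.27273$)
$f{\left(C,x \right)} = - \frac{41}{11 \left(13 + C\right)}$ ($f{\left(C,x \right)} = \frac{-4 + \frac{3}{11}}{C + 13} = - \frac{41}{11 \left(13 + C\right)}$)
$D = -855$ ($D = 3 \left(-285\right) = -855$)
$j{\left(B \right)} = \frac{855}{8}$ ($j{\left(B \right)} = \left(- \frac{1}{8}\right) \left(-855\right) = \frac{855}{8}$)
$\left(j{\left(f{\left(25,4 \right)} \right)} - 287640\right) - \frac{285683}{255360} = \left(\frac{855}{8} - 287640\right) - \frac{285683}{255360} = - \frac{2300265}{8} - \frac{285683}{255360} = - \frac{73424744483}{255360}$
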